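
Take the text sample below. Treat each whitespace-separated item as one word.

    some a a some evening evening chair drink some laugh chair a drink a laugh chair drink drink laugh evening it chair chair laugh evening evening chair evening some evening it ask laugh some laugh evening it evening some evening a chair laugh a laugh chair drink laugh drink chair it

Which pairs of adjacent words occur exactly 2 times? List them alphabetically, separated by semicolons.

Bigram counts meeting the condition (exactly 2 times):
  a laugh: 2
  chair laugh: 2
  drink laugh: 2
  evening chair: 2
  evening evening: 2
  evening some: 2
  some laugh: 2

a laugh; chair laugh; drink laugh; evening chair; evening evening; evening some; some laugh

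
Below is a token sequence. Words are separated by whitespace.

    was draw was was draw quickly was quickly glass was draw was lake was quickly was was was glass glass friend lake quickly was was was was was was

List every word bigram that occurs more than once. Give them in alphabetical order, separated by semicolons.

draw was; quickly was; was draw; was quickly; was was

Bigram counts meeting the condition (more than once):
  draw was: 2
  quickly was: 3
  was draw: 3
  was quickly: 2
  was was: 8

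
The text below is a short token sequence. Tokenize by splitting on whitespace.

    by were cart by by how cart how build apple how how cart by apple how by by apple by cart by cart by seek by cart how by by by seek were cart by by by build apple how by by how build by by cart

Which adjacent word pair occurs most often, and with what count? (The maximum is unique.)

"by by", 8 times

Bigram frequencies (highest first):
  by by: 8
  cart by: 5
  by cart: 4
  apple how: 3
  how by: 3
  were cart: 2
  … (14 more, each ≤ 2)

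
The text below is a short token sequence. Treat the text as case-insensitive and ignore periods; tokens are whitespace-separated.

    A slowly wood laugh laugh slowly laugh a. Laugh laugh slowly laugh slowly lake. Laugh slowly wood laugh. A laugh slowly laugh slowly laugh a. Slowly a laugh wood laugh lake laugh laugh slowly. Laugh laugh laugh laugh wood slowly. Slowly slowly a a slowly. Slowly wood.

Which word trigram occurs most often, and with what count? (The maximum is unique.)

"laugh slowly laugh", 5 times

Trigram frequencies (highest first):
  laugh slowly laugh: 5
  laugh laugh slowly: 3
  slowly wood laugh: 2
  slowly laugh a: 2
  laugh a laugh: 2
  slowly laugh slowly: 2
  … (28 more, each ≤ 2)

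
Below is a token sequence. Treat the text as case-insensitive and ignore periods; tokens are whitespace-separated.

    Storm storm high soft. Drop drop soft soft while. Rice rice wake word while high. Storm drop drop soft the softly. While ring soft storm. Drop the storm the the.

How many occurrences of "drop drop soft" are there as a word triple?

2

Scanning the 28 overlapping trigram windows for "drop drop soft":
  position 5–7: drop drop soft
  position 17–19: drop drop soft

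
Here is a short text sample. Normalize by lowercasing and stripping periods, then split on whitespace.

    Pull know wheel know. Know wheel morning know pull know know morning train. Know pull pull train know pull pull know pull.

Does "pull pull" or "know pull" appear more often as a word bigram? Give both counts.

"know pull" (4 vs 2)

"pull pull": 2 occurrences
"know pull": 4 occurrences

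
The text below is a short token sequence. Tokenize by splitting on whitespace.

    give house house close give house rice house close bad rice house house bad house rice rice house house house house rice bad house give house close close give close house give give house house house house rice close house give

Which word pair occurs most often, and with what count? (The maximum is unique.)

"house house", 8 times

Bigram frequencies (highest first):
  house house: 8
  give house: 4
  house rice: 4
  house close: 3
  rice house: 3
  house give: 3
  … (12 more, each ≤ 2)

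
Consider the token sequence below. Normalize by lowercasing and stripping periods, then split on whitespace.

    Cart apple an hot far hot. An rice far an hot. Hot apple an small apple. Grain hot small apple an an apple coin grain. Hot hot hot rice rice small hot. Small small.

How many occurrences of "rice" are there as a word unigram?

Scanning the 34 tokens for "rice":
  position 8: rice
  position 29: rice
  position 30: rice

3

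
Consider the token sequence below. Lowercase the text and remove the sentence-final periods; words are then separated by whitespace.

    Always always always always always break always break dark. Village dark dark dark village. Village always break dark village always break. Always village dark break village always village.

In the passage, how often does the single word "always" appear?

Scanning the 28 tokens for "always":
  position 1: always
  position 2: always
  position 3: always
  position 4: always
  position 5: always
  position 7: always
  position 16: always
  position 20: always
  position 22: always
  position 27: always

10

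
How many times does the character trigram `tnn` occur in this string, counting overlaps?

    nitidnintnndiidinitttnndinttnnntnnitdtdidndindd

4

Sliding a length-3 window over the 47 characters (45 positions):
  position 9–11: tnn
  position 21–23: tnn
  position 28–30: tnn
  position 32–34: tnn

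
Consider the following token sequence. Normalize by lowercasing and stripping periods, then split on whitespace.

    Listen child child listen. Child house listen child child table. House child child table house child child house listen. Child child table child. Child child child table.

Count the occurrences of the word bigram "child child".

Scanning the 26 overlapping bigram windows for "child child":
  position 2–3: child child
  position 8–9: child child
  position 12–13: child child
  position 16–17: child child
  position 20–21: child child
  position 23–24: child child
  position 24–25: child child
  position 25–26: child child

8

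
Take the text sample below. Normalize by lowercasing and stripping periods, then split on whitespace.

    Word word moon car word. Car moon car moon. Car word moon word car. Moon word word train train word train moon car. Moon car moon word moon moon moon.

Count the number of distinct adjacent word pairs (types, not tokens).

12

30 tokens → 29 bigram windows in total.
Repeated bigrams (each contributes count−1 duplicates):
  car moon: 5
  moon car: 5
  moon word: 3
  word moon: 3
  car word: 2
  moon moon: 2
  word car: 2
  word train: 2
  … (1 more repeated)
17 duplicate windows → 29 − 17 = 12 distinct.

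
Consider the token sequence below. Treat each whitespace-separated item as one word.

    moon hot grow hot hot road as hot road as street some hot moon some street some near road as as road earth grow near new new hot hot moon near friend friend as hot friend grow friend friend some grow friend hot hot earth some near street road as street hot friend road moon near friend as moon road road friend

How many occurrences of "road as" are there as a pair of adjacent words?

Scanning the 61 overlapping bigram windows for "road as":
  position 6–7: road as
  position 9–10: road as
  position 19–20: road as
  position 49–50: road as

4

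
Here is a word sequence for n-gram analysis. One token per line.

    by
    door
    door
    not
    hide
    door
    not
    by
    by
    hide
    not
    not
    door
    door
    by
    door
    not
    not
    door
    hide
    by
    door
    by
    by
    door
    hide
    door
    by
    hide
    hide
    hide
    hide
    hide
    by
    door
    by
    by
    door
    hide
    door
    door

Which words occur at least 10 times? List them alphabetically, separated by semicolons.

by; door; hide

Unigram counts meeting the condition (at least 10 times):
  by: 11
  door: 14
  hide: 10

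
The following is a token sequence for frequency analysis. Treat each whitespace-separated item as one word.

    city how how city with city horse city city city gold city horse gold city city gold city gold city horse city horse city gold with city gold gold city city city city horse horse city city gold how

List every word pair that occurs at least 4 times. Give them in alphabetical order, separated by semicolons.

Bigram counts meeting the condition (at least 4 times):
  city city: 7
  city gold: 6
  city horse: 5
  gold city: 5
  horse city: 4

city city; city gold; city horse; gold city; horse city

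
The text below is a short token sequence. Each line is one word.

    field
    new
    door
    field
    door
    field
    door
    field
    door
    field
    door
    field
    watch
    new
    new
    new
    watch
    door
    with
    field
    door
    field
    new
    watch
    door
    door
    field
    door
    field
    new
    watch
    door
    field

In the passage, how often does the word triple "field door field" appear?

6

Scanning the 31 overlapping trigram windows for "field door field":
  position 4–6: field door field
  position 6–8: field door field
  position 8–10: field door field
  position 10–12: field door field
  position 20–22: field door field
  position 27–29: field door field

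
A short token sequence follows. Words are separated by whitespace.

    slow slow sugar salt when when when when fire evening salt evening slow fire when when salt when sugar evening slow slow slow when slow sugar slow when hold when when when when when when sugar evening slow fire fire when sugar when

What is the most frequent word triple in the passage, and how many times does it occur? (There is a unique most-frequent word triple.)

Trigram frequencies (highest first):
  when when when: 6
  evening slow fire: 2
  when sugar evening: 2
  sugar evening slow: 2
  slow slow sugar: 1
  slow sugar salt: 1
  … (27 more, each ≤ 1)

"when when when", 6 times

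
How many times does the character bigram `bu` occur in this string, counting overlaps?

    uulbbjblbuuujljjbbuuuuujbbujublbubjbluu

4

Sliding a length-2 window over the 39 characters (38 positions):
  position 9–10: bu
  position 18–19: bu
  position 26–27: bu
  position 32–33: bu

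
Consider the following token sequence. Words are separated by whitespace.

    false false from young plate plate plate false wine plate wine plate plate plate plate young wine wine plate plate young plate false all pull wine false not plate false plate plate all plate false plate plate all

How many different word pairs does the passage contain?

38 tokens → 37 bigram windows in total.
Repeated bigrams (each contributes count−1 duplicates):
  plate plate: 8
  plate false: 4
  wine plate: 3
  false plate: 2
  plate all: 2
  plate young: 2
  young plate: 2
16 duplicate windows → 37 − 16 = 21 distinct.

21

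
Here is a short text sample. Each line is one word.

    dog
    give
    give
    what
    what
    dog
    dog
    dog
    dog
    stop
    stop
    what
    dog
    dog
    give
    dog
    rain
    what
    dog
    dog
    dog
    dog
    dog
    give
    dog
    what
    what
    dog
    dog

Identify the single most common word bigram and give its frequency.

"dog dog", 9 times

Bigram frequencies (highest first):
  dog dog: 9
  what dog: 4
  dog give: 3
  what what: 2
  give dog: 2
  give give: 1
  … (7 more, each ≤ 1)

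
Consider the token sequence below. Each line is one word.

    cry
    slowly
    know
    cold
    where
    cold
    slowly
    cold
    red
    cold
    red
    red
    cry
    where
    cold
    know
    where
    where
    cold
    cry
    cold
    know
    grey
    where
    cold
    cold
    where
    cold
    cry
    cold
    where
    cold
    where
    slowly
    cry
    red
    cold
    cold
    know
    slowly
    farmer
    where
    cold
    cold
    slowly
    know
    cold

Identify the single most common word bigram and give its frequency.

Bigram frequencies (highest first):
  where cold: 7
  cold where: 4
  cold know: 3
  cold cold: 3
  slowly know: 2
  know cold: 2
  … (20 more, each ≤ 2)

"where cold", 7 times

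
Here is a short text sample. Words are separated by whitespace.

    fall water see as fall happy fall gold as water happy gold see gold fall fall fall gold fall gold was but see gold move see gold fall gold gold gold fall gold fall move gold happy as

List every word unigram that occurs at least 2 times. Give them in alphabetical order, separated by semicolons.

Unigram counts meeting the condition (at least 2 times):
  as: 3
  fall: 10
  gold: 12
  happy: 3
  move: 2
  see: 4
  water: 2

as; fall; gold; happy; move; see; water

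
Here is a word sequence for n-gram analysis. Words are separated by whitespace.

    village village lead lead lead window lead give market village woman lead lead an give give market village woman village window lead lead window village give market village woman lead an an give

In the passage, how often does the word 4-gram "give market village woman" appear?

3

Scanning the 30 overlapping 4-gram windows for "give market village woman":
  position 8–11: give market village woman
  position 16–19: give market village woman
  position 26–29: give market village woman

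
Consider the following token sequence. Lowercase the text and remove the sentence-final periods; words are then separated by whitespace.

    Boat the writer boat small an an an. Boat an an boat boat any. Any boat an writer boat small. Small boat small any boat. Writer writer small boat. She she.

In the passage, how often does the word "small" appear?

5

Scanning the 31 tokens for "small":
  position 5: small
  position 20: small
  position 21: small
  position 23: small
  position 28: small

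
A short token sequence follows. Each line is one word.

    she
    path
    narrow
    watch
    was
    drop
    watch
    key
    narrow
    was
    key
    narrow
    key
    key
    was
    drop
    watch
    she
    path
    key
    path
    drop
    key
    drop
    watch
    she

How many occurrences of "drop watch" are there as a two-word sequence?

Scanning the 25 overlapping bigram windows for "drop watch":
  position 6–7: drop watch
  position 16–17: drop watch
  position 24–25: drop watch

3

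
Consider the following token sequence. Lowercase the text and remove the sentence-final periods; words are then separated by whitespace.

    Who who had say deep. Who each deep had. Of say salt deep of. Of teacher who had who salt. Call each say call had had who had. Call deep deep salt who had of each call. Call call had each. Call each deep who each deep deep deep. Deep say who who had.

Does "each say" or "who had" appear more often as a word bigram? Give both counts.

"who had" (5 vs 1)

"each say": 1 occurrence
"who had": 5 occurrences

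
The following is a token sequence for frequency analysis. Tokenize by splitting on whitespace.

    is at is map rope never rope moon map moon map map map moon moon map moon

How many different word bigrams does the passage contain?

11

17 tokens → 16 bigram windows in total.
Repeated bigrams (each contributes count−1 duplicates):
  map moon: 3
  moon map: 3
  map map: 2
5 duplicate windows → 16 − 5 = 11 distinct.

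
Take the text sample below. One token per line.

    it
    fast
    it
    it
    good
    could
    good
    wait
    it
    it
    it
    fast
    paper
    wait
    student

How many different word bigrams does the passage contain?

15 tokens → 14 bigram windows in total.
Repeated bigrams (each contributes count−1 duplicates):
  it it: 3
  it fast: 2
3 duplicate windows → 14 − 3 = 11 distinct.

11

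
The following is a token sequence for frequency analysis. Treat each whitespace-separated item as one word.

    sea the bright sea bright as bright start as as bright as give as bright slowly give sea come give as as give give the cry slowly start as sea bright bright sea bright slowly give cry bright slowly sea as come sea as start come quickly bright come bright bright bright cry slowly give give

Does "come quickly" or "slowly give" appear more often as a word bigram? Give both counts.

"come quickly": 1 occurrence
"slowly give": 3 occurrences

"slowly give" (3 vs 1)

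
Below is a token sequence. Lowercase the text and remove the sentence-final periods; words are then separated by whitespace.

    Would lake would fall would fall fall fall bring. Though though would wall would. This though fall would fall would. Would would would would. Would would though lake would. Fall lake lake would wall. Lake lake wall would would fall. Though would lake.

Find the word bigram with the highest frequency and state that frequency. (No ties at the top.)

Bigram frequencies (highest first):
  would would: 7
  would fall: 5
  lake would: 3
  fall would: 3
  would lake: 2
  fall fall: 2
  … (16 more, each ≤ 2)

"would would", 7 times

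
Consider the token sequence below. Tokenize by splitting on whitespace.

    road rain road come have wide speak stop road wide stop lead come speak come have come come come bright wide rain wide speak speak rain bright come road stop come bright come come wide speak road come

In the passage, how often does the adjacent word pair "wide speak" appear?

Scanning the 37 overlapping bigram windows for "wide speak":
  position 6–7: wide speak
  position 23–24: wide speak
  position 35–36: wide speak

3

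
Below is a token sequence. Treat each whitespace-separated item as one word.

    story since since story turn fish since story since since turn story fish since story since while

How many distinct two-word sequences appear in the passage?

17 tokens → 16 bigram windows in total.
Repeated bigrams (each contributes count−1 duplicates):
  since story: 3
  story since: 3
  fish since: 2
  since since: 2
6 duplicate windows → 16 − 6 = 10 distinct.

10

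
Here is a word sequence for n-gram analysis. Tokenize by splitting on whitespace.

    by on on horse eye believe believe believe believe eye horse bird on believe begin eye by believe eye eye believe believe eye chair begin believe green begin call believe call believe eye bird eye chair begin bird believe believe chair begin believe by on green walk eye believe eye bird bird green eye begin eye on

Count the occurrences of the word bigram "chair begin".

Scanning the 56 overlapping bigram windows for "chair begin":
  position 24–25: chair begin
  position 36–37: chair begin
  position 41–42: chair begin

3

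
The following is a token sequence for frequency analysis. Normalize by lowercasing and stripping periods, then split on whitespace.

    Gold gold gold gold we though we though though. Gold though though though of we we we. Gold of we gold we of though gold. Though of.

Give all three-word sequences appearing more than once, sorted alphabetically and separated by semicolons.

Trigram counts meeting the condition (more than once):
  gold gold gold: 2
  though gold though: 2

gold gold gold; though gold though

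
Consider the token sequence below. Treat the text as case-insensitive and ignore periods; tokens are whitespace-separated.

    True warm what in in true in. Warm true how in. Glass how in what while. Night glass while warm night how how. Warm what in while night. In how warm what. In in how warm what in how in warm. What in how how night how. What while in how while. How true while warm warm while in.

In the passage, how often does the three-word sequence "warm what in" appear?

Scanning the 57 overlapping trigram windows for "warm what in":
  position 2–4: warm what in
  position 24–26: warm what in
  position 31–33: warm what in
  position 36–38: warm what in
  position 41–43: warm what in

5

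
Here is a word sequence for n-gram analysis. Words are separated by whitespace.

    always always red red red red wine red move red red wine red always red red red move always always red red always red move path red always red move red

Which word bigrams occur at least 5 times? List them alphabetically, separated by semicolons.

Bigram counts meeting the condition (at least 5 times):
  always red: 5
  red red: 7

always red; red red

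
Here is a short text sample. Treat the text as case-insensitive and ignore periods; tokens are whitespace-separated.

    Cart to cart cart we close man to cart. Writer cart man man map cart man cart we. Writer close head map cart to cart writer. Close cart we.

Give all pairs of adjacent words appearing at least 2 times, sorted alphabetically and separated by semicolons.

Bigram counts meeting the condition (at least 2 times):
  cart man: 2
  cart to: 2
  cart we: 3
  cart writer: 2
  map cart: 2
  to cart: 3
  writer close: 2

cart man; cart to; cart we; cart writer; map cart; to cart; writer close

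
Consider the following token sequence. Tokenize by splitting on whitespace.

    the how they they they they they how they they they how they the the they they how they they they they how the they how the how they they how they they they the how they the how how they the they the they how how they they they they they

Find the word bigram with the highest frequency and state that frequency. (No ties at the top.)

Bigram frequencies (highest first):
  they they: 17
  how they: 9
  they how: 7
  they the: 5
  the how: 4
  the they: 4
  … (3 more, each ≤ 2)

"they they", 17 times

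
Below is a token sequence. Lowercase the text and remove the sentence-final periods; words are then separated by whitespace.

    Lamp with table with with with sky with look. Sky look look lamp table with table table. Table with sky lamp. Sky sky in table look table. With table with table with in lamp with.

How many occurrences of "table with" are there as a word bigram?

6

Scanning the 34 overlapping bigram windows for "table with":
  position 3–4: table with
  position 14–15: table with
  position 18–19: table with
  position 27–28: table with
  position 29–30: table with
  position 31–32: table with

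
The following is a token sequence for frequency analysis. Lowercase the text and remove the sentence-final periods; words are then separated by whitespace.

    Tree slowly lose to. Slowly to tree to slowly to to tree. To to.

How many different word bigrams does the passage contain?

14 tokens → 13 bigram windows in total.
Repeated bigrams (each contributes count−1 duplicates):
  slowly to: 2
  to slowly: 2
  to to: 2
  to tree: 2
  tree to: 2
5 duplicate windows → 13 − 5 = 8 distinct.

8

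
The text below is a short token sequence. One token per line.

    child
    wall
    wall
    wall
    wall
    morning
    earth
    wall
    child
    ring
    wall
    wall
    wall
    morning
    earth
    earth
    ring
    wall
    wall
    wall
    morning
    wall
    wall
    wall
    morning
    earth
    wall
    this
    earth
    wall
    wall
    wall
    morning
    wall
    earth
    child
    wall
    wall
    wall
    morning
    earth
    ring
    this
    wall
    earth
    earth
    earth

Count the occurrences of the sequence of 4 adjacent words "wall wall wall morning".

6

Scanning the 44 overlapping 4-gram windows for "wall wall wall morning":
  position 3–6: wall wall wall morning
  position 11–14: wall wall wall morning
  position 18–21: wall wall wall morning
  position 22–25: wall wall wall morning
  position 30–33: wall wall wall morning
  position 37–40: wall wall wall morning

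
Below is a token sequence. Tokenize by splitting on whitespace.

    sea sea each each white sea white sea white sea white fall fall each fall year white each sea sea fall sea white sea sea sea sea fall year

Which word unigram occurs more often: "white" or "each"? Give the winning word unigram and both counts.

"white" (6 vs 4)

"white": 6 occurrences
"each": 4 occurrences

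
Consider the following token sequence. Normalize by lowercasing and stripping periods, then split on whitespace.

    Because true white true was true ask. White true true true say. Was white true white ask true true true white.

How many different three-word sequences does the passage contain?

18

21 tokens → 19 trigram windows in total.
Repeated trigrams (each contributes count−1 duplicates):
  true true true: 2
1 duplicate windows → 19 − 1 = 18 distinct.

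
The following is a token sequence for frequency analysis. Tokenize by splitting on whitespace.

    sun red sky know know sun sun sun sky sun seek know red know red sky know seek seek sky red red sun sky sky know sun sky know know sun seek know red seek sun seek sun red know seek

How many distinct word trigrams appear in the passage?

41 tokens → 39 trigram windows in total.
Repeated trigrams (each contributes count−1 duplicates):
  know know sun: 2
  red sky know: 2
  seek know red: 2
  sky know know: 2
  sun seek know: 2
5 duplicate windows → 39 − 5 = 34 distinct.

34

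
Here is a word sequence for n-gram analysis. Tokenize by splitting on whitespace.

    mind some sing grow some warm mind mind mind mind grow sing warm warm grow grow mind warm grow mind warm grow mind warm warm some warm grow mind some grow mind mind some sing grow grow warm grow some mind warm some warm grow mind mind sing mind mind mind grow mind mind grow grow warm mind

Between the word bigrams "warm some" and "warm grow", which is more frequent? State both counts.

"warm some": 2 occurrences
"warm grow": 6 occurrences

"warm grow" (6 vs 2)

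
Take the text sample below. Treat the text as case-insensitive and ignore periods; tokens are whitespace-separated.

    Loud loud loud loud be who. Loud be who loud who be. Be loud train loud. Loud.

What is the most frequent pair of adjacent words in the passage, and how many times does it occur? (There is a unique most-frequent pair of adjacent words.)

"loud loud", 4 times

Bigram frequencies (highest first):
  loud loud: 4
  loud be: 2
  be who: 2
  who loud: 2
  loud who: 1
  who be: 1
  … (4 more, each ≤ 1)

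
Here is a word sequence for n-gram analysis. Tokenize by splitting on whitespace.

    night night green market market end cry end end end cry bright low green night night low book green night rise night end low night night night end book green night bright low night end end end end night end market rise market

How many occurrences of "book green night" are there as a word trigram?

2

Scanning the 41 overlapping trigram windows for "book green night":
  position 18–20: book green night
  position 29–31: book green night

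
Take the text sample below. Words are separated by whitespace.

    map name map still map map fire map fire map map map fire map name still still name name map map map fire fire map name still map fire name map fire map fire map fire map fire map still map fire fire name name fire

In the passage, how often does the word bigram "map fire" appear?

10

Scanning the 45 overlapping bigram windows for "map fire":
  position 6–7: map fire
  position 8–9: map fire
  position 12–13: map fire
  position 22–23: map fire
  position 28–29: map fire
  position 31–32: map fire
  position 33–34: map fire
  position 35–36: map fire
  position 37–38: map fire
  position 41–42: map fire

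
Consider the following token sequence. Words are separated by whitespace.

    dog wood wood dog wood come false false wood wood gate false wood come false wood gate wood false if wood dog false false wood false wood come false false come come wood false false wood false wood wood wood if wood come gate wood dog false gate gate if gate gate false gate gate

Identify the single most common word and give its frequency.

"wood", 18 times

Unigram frequencies (highest first):
  wood: 18
  false: 15
  gate: 9
  come: 6
  dog: 4
  if: 3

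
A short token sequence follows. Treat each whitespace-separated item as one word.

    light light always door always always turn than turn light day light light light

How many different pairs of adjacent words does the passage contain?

11

14 tokens → 13 bigram windows in total.
Repeated bigrams (each contributes count−1 duplicates):
  light light: 3
2 duplicate windows → 13 − 2 = 11 distinct.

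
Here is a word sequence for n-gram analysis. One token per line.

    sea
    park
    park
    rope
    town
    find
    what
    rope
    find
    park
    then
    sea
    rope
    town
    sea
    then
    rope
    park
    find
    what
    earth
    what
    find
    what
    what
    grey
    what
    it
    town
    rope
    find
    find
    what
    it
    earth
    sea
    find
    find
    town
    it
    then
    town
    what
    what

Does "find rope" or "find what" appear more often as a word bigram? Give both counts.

"find what" (4 vs 0)

"find rope": 0 occurrences
"find what": 4 occurrences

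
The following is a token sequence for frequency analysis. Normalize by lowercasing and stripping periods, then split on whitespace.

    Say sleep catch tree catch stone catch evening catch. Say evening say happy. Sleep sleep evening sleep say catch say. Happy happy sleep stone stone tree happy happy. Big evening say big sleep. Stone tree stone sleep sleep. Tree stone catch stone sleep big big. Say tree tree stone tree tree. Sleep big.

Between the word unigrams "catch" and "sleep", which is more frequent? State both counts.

"catch": 6 occurrences
"sleep": 10 occurrences

"sleep" (10 vs 6)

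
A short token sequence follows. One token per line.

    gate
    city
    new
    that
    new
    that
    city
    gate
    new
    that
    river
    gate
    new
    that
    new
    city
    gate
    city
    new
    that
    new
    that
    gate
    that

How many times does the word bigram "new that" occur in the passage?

Scanning the 23 overlapping bigram windows for "new that":
  position 3–4: new that
  position 5–6: new that
  position 9–10: new that
  position 13–14: new that
  position 19–20: new that
  position 21–22: new that

6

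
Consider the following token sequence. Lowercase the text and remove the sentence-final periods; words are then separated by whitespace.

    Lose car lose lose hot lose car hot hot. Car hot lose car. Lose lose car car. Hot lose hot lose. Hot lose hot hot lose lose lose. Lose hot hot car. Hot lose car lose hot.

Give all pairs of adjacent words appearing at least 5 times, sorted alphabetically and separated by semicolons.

Bigram counts meeting the condition (at least 5 times):
  hot lose: 7
  lose car: 5
  lose hot: 6
  lose lose: 5

hot lose; lose car; lose hot; lose lose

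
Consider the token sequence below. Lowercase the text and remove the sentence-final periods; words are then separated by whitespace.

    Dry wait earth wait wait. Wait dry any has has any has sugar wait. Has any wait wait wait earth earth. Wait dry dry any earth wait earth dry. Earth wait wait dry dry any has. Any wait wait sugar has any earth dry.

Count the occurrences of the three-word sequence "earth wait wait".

2

Scanning the 42 overlapping trigram windows for "earth wait wait":
  position 3–5: earth wait wait
  position 30–32: earth wait wait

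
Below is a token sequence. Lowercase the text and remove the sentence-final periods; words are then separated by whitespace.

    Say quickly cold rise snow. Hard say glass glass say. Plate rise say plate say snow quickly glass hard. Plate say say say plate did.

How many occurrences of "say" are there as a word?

8

Scanning the 25 tokens for "say":
  position 1: say
  position 7: say
  position 10: say
  position 13: say
  position 15: say
  position 21: say
  position 22: say
  position 23: say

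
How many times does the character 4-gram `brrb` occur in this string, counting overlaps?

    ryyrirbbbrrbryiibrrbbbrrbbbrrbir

Sliding a length-4 window over the 32 characters (29 positions):
  position 9–12: brrb
  position 17–20: brrb
  position 22–25: brrb
  position 27–30: brrb

4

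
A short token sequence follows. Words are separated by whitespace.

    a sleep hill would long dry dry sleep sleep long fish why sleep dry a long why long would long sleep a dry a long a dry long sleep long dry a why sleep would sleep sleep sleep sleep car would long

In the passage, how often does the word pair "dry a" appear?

Scanning the 41 overlapping bigram windows for "dry a":
  position 14–15: dry a
  position 23–24: dry a
  position 31–32: dry a

3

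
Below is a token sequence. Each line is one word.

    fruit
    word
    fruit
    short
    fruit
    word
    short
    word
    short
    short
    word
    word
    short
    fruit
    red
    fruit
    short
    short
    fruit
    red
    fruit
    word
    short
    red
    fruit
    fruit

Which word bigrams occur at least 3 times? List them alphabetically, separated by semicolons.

Bigram counts meeting the condition (at least 3 times):
  fruit word: 3
  red fruit: 3
  short fruit: 3
  word short: 4

fruit word; red fruit; short fruit; word short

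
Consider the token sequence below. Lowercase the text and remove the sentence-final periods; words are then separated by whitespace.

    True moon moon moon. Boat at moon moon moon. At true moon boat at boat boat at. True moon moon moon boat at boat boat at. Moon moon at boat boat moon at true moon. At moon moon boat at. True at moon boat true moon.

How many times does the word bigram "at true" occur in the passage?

Scanning the 45 overlapping bigram windows for "at true":
  position 10–11: at true
  position 17–18: at true
  position 33–34: at true
  position 40–41: at true

4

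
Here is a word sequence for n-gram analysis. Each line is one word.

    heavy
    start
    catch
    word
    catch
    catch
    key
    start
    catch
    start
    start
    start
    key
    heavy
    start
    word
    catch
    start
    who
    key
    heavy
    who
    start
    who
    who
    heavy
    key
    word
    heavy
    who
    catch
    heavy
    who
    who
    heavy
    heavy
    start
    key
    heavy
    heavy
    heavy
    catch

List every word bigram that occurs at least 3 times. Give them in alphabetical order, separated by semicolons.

heavy heavy; heavy start; heavy who; key heavy

Bigram counts meeting the condition (at least 3 times):
  heavy heavy: 3
  heavy start: 3
  heavy who: 3
  key heavy: 3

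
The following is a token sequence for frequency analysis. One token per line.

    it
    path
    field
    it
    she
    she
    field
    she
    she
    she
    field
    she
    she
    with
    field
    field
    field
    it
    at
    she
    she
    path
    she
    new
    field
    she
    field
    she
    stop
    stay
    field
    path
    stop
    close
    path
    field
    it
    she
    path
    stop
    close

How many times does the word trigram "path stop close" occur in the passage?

2

Scanning the 39 overlapping trigram windows for "path stop close":
  position 32–34: path stop close
  position 39–41: path stop close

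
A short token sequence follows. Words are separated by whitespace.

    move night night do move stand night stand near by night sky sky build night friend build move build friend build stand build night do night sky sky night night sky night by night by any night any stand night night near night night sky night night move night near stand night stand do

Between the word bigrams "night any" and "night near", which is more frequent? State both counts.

"night any": 1 occurrence
"night near": 2 occurrences

"night near" (2 vs 1)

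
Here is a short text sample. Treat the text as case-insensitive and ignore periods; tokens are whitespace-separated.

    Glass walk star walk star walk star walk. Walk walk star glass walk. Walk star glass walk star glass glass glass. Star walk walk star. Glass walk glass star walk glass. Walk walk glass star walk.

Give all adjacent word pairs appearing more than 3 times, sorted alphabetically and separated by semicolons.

Bigram counts meeting the condition (more than 3 times):
  glass walk: 5
  star glass: 4
  star walk: 6
  walk star: 7
  walk walk: 5

glass walk; star glass; star walk; walk star; walk walk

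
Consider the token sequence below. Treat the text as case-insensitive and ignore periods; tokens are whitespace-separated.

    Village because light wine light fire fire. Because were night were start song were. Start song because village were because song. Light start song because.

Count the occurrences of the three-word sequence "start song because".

2

Scanning the 23 overlapping trigram windows for "start song because":
  position 15–17: start song because
  position 23–25: start song because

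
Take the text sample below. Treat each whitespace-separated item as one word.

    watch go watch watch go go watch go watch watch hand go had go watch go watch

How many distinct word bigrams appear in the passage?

17 tokens → 16 bigram windows in total.
Repeated bigrams (each contributes count−1 duplicates):
  go watch: 5
  watch go: 4
  watch watch: 2
8 duplicate windows → 16 − 8 = 8 distinct.

8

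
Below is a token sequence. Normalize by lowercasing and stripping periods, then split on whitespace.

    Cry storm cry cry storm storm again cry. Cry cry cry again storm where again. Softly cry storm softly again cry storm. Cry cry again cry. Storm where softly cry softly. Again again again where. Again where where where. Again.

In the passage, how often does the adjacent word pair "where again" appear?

3

Scanning the 39 overlapping bigram windows for "where again":
  position 14–15: where again
  position 35–36: where again
  position 39–40: where again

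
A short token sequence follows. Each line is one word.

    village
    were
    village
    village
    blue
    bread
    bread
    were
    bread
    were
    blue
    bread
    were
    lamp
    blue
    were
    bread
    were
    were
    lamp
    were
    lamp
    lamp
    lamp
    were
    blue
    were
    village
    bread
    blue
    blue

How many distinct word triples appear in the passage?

28

31 tokens → 29 trigram windows in total.
Repeated trigrams (each contributes count−1 duplicates):
  were bread were: 2
1 duplicate windows → 29 − 1 = 28 distinct.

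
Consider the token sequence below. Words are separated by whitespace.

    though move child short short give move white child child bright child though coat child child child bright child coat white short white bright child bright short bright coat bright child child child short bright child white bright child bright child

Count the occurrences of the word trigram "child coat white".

1

Scanning the 39 overlapping trigram windows for "child coat white":
  position 19–21: child coat white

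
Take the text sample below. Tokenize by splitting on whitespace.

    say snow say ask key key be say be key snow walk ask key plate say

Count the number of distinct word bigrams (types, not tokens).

14

16 tokens → 15 bigram windows in total.
Repeated bigrams (each contributes count−1 duplicates):
  ask key: 2
1 duplicate windows → 15 − 1 = 14 distinct.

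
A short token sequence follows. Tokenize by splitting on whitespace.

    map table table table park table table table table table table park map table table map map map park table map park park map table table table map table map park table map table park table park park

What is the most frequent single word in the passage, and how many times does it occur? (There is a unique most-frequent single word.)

Unigram frequencies (highest first):
  table: 19
  map: 10
  park: 9

"table", 19 times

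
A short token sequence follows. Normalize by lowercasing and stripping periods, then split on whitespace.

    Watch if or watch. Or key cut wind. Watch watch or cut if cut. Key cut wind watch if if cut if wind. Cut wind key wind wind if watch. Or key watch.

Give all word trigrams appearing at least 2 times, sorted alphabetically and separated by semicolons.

cut wind watch; key cut wind; watch or key

Trigram counts meeting the condition (at least 2 times):
  cut wind watch: 2
  key cut wind: 2
  watch or key: 2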